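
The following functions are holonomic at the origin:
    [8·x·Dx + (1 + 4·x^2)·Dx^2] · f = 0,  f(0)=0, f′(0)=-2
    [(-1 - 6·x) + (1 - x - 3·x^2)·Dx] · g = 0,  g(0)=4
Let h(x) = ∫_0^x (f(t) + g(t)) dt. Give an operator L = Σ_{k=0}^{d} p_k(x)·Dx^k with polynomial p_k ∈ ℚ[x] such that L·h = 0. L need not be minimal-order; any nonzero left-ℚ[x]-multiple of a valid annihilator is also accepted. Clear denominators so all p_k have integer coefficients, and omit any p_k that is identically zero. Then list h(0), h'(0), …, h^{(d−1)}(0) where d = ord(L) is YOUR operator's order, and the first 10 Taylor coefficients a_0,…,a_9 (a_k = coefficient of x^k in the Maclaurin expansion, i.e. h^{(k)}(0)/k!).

f: a_k = 0, -2, 0, 8/3, 0, -32/5, 0, 128/7, 0, -512/9, …
g: a_k = 4, 4, 16, 28, 76, 160, 388, 868, 2032, 4636, …
h₀=f+g: left-lcm gives L₀, ord ≤ 3.
Integrate: L := L₀·Dx.
L = (32 - 128·x - 1488·x^2 - 2880·x^3 - 8424·x^4 - 2592·x^6)·Dx^2 + (-25 - 160·x - 214·x^2 - 1188·x^3 - 2628·x^4 - 6264·x^5 - 432·x^6 - 2592·x^7)·Dx^3 + (4 + 9·x + 54·x^2 - 66·x^3 - x^4 - 444·x^5 - 720·x^6 - 144·x^7 - 432·x^8)·Dx^4  (order 4).
h: a_k = 0, 4, 1, 16/3, 23/3, 76/5, 128/5, 388/7, 1551/14, 2032/9, …
ICs: h(0) = 0, h′(0) = 4, h′′(0) = 2, h′′′(0) = 32.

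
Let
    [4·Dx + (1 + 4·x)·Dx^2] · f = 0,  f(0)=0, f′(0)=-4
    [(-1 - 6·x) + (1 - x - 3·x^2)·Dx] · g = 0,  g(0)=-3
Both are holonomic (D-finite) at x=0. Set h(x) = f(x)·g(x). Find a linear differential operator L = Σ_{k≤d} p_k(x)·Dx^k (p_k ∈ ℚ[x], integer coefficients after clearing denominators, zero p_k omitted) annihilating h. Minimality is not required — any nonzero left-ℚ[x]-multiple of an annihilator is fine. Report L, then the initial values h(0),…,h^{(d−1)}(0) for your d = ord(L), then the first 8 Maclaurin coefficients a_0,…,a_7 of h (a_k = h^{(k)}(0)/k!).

L = (10 + 48·x) + (-2 + 24·x + 60·x^2)·Dx + (-1 - 3·x + 7·x^2 + 12·x^3)·Dx^2  (order 2).
h: a_k = 0, 12, -12, 88, -140, 3692/5, -8648/5, 262756/35, …
ICs: h(0) = 0, h′(0) = 12.

f: a_k = 0, -4, 8, -64/3, 64, -1024/5, 2048/3, -16384/7, …
g: a_k = -3, -3, -12, -21, -57, -120, -291, -651, …
f·g: L₀ = L_f ⊗_s L_g, ord ≤ 2·1.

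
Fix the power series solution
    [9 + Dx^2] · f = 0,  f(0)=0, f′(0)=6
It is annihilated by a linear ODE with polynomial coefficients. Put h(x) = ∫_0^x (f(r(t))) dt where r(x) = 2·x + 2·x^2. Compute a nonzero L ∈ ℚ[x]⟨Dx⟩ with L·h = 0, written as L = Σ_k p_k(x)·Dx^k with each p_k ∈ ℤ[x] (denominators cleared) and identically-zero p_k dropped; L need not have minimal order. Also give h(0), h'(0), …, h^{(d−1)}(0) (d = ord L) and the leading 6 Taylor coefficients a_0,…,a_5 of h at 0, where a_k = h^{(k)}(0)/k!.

f: a_k = 0, 6, 0, -9, 0, 81/20, …
Substitute x→r, Dx→(1/r')Dx; clear ⇒ L₀.
∫: right-multiply L₀ by Dx.
L = (36 + 216·x + 432·x^2 + 288·x^3)·Dx - 2·Dx^2 + (1 + 2·x)·Dx^3  (order 3).
h: a_k = 0, 0, 6, 4, -18, -216/5, …
ICs: h(0) = 0, h′(0) = 0, h′′(0) = 12.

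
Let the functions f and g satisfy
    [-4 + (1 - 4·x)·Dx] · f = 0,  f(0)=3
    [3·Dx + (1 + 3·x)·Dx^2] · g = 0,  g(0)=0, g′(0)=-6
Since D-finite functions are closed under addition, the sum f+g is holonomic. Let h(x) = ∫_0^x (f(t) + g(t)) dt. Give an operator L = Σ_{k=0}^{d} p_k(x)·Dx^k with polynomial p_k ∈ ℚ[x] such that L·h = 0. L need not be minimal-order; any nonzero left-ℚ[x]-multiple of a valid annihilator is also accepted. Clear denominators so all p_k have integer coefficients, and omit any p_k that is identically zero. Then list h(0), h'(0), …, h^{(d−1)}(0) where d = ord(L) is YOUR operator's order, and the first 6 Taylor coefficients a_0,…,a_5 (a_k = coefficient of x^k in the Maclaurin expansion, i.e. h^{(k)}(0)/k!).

f: a_k = 3, 12, 48, 192, 768, 3072, …
g: a_k = 0, -6, 9, -18, 81/2, -486/5, …
f+g: L₀ = lclm(L_f,L_g), ord ≤ 1+2.
h=∫h₀ ⇒ L = L₀·Dx.
L = (432 + 288·x)·Dx^2 + (78 + 720·x + 576·x^2)·Dx^3 + (-11 - x + 144·x^2 + 144·x^3)·Dx^4  (order 4).
h: a_k = 0, 3, 3, 19, 87/2, 1617/10, …
ICs: h(0) = 0, h′(0) = 3, h′′(0) = 6, h′′′(0) = 114.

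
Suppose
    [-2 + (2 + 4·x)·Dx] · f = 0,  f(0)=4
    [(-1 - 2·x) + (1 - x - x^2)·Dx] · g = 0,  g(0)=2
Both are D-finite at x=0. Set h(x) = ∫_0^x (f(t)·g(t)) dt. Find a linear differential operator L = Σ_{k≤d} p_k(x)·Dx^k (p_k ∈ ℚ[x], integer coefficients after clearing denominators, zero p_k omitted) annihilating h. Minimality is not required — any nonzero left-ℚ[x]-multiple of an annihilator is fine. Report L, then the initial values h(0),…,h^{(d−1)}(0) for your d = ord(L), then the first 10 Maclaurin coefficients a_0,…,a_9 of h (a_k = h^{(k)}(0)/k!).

L = (2 + 3·x + 3·x^2)·Dx + (-1 - x + 3·x^2 + 2·x^3)·Dx^2  (order 2).
h: a_k = 0, 8, 8, 20/3, 10, 11, 17, 293/14, 265/8, 6155/144, …
ICs: h(0) = 0, h′(0) = 8.

f: a_k = 4, 4, -2, 2, -5/2, 7/2, -21/4, 33/4, -429/32, 715/32, …
g: a_k = 2, 2, 4, 6, 10, 16, 26, 42, 68, 110, …
f·g: L₀ = L_f ⊗_s L_g, ord ≤ 1·1.
∫: right-multiply L₀ by Dx.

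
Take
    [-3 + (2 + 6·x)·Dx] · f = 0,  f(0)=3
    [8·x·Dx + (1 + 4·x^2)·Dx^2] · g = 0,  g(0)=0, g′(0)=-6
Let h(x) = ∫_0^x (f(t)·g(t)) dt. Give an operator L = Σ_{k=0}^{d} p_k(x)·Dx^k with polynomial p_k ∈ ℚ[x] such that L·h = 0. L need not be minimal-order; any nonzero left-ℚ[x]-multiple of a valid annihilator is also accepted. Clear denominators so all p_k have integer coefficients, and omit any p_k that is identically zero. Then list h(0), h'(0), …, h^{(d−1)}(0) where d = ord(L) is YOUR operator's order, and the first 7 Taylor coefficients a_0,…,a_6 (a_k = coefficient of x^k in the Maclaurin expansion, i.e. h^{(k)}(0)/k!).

L = (27 - 48·x - 36·x^2)·Dx + (-12 - 4·x + 144·x^2 + 144·x^3)·Dx^2 + (4 + 24·x + 52·x^2 + 96·x^3 + 144·x^4)·Dx^3  (order 3).
h: a_k = 0, 0, -9, -9, 177/16, 9/8, -2949/640, …
ICs: h(0) = 0, h′(0) = 0, h′′(0) = -18.

f: a_k = 3, 9/2, -27/8, 81/16, -1215/128, 5103/256, -45927/1024, …
g: a_k = 0, -6, 0, 8, 0, -96/5, 0, …
Product ⇒ symmetric product L₀, ord ≤ 2.
∫: right-multiply L₀ by Dx.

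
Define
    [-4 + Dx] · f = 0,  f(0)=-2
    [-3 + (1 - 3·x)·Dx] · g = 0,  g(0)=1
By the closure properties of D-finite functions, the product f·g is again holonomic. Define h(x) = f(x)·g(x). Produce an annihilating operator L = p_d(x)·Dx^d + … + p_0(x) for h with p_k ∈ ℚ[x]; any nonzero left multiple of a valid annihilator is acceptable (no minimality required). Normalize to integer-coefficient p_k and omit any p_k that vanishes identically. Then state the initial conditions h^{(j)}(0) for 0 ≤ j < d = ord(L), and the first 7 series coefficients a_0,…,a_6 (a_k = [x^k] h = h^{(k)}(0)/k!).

L = (7 - 12·x) + (-1 + 3·x)·Dx  (order 1).
h: a_k = -2, -14, -58, -586/3, -1822/3, -27586/15, -248786/45, …
ICs: h(0) = -2.

f: a_k = -2, -8, -16, -64/3, -64/3, -256/15, -512/45, …
g: a_k = 1, 3, 9, 27, 81, 243, 729, …
Product ⇒ symmetric product L₀, ord ≤ 1.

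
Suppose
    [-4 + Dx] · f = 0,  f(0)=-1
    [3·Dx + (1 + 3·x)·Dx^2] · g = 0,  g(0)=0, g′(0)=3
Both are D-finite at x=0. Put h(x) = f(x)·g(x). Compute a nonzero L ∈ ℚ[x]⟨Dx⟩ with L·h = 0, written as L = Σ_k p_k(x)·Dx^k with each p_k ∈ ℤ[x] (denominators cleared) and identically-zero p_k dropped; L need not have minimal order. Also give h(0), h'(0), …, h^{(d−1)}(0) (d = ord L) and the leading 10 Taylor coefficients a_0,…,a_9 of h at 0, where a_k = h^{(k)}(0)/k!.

L = (4 + 48·x) + (-5 - 24·x)·Dx + (1 + 3·x)·Dx^2  (order 2).
h: a_k = 0, -3, -15/2, -15, -47/4, -118/5, 31/2, -7759/105, 21487/120, -20873/42, …
ICs: h(0) = 0, h′(0) = -3.

f: a_k = -1, -4, -8, -32/3, -32/3, -128/15, -256/45, -1024/315, -512/315, -2048/2835, …
g: a_k = 0, 3, -9/2, 9, -81/4, 243/5, -243/2, 2187/7, -6561/8, 2187, …
L₀ := L_f ⊗_s L_g (sym. prod.), ord ≤ 2.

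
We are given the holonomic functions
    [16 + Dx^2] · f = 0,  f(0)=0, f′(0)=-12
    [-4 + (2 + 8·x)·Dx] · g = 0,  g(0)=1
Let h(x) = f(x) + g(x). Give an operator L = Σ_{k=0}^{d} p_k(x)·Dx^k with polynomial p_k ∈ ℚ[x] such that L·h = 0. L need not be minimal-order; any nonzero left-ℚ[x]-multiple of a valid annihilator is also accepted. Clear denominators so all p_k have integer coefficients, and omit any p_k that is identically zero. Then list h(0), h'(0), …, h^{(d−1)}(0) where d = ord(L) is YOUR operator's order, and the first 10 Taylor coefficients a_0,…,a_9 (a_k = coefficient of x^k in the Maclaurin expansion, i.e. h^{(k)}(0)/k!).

f: a_k = 0, -12, 0, 32, 0, -128/5, 0, 1024/105, 0, -2048/945, …
g: a_k = 1, 2, -2, 4, -10, 28, -84, 264, -858, 2860, …
L₀ := lclm(L_f,L_g); ord L₀ ≤ 2+1.
L = (-224 - 1024·x - 2048·x^2) + (48 + 704·x + 3072·x^2 + 4096·x^3)·Dx + (-14 - 64·x - 128·x^2)·Dx^2 + (3 + 44·x + 192·x^2 + 256·x^3)·Dx^3  (order 3).
h: a_k = 1, -10, -2, 36, -10, 12/5, -84, 28744/105, -858, 2700652/945, …
ICs: h(0) = 1, h′(0) = -10, h′′(0) = -4.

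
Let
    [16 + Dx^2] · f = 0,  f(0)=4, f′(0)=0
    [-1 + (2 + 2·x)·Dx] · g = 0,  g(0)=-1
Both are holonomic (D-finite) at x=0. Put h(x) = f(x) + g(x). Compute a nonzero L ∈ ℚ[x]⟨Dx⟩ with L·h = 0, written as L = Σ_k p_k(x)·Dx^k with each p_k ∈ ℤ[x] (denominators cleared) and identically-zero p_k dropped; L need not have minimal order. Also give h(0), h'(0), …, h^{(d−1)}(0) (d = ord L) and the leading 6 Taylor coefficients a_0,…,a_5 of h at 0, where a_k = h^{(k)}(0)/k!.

L = (-1072 - 2048·x - 1024·x^2) + (2016 + 6112·x + 6144·x^2 + 2048·x^3)·Dx + (-67 - 128·x - 64·x^2)·Dx^2 + (126 + 382·x + 384·x^2 + 128·x^3)·Dx^3  (order 3).
h: a_k = 3, -1/2, -255/8, -1/16, 16399/384, -7/256, …
ICs: h(0) = 3, h′(0) = -1/2, h′′(0) = -255/4.

f: a_k = 4, 0, -32, 0, 128/3, 0, …
g: a_k = -1, -1/2, 1/8, -1/16, 5/128, -7/256, …
Weyl lclm of L_f,L_g ⇒ L₀ (ord ≤ 3).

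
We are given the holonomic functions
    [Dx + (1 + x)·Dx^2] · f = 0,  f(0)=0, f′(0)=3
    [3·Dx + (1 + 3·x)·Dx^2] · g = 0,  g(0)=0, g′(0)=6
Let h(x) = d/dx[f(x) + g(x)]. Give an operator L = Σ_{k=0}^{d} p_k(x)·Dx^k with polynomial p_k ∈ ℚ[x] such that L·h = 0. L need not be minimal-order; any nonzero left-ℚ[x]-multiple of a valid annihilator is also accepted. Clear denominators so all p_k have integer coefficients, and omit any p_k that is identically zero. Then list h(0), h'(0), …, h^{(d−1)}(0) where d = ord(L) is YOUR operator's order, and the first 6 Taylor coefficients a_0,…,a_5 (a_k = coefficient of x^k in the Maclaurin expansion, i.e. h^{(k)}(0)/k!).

L = 6 + (8 + 12·x)·Dx + (1 + 4·x + 3·x^2)·Dx^2  (order 2).
h: a_k = 9, -21, 57, -165, 489, -1461, …
ICs: h(0) = 9, h′(0) = -21.

f: a_k = 0, 3, -3/2, 1, -3/4, 3/5, …
g: a_k = 0, 6, -9, 18, -81/2, 486/5, …
h₀=f+g: left-lcm gives L₀, ord ≤ 4.
Derive L from L₀ (diff closure).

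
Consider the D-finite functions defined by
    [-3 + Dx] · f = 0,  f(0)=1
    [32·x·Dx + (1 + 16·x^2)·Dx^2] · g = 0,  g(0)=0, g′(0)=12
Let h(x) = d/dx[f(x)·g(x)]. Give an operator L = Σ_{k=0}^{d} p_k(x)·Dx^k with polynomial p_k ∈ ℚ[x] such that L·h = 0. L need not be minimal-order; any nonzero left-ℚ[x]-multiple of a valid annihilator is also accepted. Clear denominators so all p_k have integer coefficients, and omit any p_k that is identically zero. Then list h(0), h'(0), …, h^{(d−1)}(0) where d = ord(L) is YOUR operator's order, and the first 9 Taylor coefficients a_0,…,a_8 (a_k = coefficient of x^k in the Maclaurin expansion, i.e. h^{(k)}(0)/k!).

f: a_k = 1, 3, 9/2, 9/2, 27/8, 81/40, 81/80, 243/560, 729/4480, …
g: a_k = 0, 12, 0, -64, 0, 3072/5, 0, -49152/7, 0, …
Product ⇒ symmetric product L₀, ord ≤ 2.
Differentiate: ansatz ord ≤ ord L₀ ⇒ L.
L = (-69 - 576·x + 5472·x^2 - 9216·x^3 + 6912·x^4) + (14 + 288·x - 2112·x^2 + 4608·x^3 - 4608·x^4)·Dx + (3 - 32·x + 96·x^2 - 512·x^3 + 768·x^4)·Dx^2  (order 2).
h: a_k = 12, 72, -30, -552, 3669/2, 9477, -624507/20, -5158926/35, 582567267/1120, …
ICs: h(0) = 12, h′(0) = 72.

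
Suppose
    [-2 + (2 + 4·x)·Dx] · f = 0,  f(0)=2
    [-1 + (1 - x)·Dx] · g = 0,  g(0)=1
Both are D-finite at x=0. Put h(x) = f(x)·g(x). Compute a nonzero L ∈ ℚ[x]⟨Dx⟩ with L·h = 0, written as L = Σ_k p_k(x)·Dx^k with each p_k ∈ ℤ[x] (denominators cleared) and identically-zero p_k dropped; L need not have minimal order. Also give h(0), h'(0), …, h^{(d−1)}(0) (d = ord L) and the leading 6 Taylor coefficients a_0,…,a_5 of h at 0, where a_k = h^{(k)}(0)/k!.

L = (2 + x) + (-1 - x + 2·x^2)·Dx  (order 1).
h: a_k = 2, 4, 3, 4, 11/4, 9/2, …
ICs: h(0) = 2.

f: a_k = 2, 2, -1, 1, -5/4, 7/4, …
g: a_k = 1, 1, 1, 1, 1, 1, …
f·g: L₀ = L_f ⊗_s L_g, ord ≤ 1·1.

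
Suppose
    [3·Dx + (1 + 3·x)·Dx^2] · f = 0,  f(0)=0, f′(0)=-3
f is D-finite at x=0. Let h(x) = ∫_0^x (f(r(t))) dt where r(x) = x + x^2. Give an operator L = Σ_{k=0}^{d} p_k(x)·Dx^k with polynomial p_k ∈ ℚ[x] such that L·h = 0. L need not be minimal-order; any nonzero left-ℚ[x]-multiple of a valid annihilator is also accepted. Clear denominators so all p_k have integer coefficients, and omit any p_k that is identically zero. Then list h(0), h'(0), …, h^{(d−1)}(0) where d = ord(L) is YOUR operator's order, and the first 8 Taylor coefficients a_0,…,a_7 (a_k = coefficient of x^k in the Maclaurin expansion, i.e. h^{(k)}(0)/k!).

f: a_k = 0, -3, 9/2, -9, 81/4, -243/5, 243/2, -2187/7, …
L₀ from L_f via x↦r, Dx↦r'^{-1}Dx.
Integrate: L := L₀·Dx.
L = (1 + 6·x + 6·x^2)·Dx^2 + (1 + 5·x + 9·x^2 + 6·x^3)·Dx^3  (order 3).
h: a_k = 0, 0, -3/2, 1/2, 0, -9/20, 9/10, -9/7, …
ICs: h(0) = 0, h′(0) = 0, h′′(0) = -3.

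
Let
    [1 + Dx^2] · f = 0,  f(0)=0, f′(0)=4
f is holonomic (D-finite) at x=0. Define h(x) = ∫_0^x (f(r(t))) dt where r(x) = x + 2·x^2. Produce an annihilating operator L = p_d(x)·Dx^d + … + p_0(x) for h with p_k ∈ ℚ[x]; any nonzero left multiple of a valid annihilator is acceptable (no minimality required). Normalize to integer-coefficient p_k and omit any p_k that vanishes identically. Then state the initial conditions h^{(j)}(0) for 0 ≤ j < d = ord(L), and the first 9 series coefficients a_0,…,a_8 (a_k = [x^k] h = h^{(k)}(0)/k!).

f: a_k = 0, 4, 0, -2/3, 0, 1/30, 0, -1/1260, 0, …
Change of var in L_f (x↦r) gives L₀.
Integrate: L := L₀·Dx.
L = (1 + 12·x + 48·x^2 + 64·x^3)·Dx - 4·Dx^2 + (1 + 4·x)·Dx^3  (order 3).
h: a_k = 0, 0, 2, 8/3, -1/6, -4/5, -239/180, -5/7, 1679/10080, …
ICs: h(0) = 0, h′(0) = 0, h′′(0) = 4.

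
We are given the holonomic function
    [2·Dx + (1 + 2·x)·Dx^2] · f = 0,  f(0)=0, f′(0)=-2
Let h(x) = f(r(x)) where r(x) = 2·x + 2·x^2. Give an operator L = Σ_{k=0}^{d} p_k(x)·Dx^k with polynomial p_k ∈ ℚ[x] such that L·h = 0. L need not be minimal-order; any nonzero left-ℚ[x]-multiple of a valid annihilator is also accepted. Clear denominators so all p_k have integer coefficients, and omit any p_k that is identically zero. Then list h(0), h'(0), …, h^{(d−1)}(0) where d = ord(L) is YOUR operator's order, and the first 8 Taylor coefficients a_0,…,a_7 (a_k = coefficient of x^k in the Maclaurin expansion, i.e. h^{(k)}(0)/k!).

f: a_k = 0, -2, 2, -8/3, 4, -32/5, 32/3, -128/7, …
Change of var in L_f (x↦r) gives L₀.
L = 2·Dx + (1 + 2·x)·Dx^2  (order 2).
h: a_k = 0, -4, 4, -16/3, 8, -64/5, 64/3, -256/7, …
ICs: h(0) = 0, h′(0) = -4.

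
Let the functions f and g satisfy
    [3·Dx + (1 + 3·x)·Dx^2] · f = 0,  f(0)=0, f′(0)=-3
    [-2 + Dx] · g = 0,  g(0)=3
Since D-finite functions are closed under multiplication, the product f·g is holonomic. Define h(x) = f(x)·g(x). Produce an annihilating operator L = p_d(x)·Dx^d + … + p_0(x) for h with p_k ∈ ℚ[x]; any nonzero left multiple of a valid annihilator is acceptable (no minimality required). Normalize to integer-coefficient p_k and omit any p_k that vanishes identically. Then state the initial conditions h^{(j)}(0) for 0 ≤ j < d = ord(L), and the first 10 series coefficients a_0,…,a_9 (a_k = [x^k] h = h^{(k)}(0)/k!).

L = (-2 + 12·x) + (-1 - 12·x)·Dx + (1 + 3·x)·Dx^2  (order 2).
h: a_k = 0, -9, -9/2, -18, 87/4, -663/10, 165, -15193/35, 46187/40, -435671/140, …
ICs: h(0) = 0, h′(0) = -9.

f: a_k = 0, -3, 9/2, -9, 81/4, -243/5, 243/2, -2187/7, 6561/8, -2187, …
g: a_k = 3, 6, 6, 4, 2, 4/5, 4/15, 8/105, 2/105, 4/945, …
Sym-product of L_f,L_g gives L₀ (≤ ord 2).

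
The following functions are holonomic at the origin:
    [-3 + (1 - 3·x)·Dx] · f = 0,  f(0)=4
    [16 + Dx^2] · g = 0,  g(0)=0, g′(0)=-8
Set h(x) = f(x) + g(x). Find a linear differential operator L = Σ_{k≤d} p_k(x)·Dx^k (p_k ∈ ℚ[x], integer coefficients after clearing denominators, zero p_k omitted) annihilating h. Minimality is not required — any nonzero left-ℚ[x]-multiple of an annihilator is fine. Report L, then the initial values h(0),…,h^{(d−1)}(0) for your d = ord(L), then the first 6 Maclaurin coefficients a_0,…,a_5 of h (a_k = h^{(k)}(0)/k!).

f: a_k = 4, 12, 36, 108, 324, 972, …
g: a_k = 0, -8, 0, 64/3, 0, -256/15, …
Weyl lclm of L_f,L_g ⇒ L₀ (ord ≤ 3).
L = (1680 - 2304·x + 3456·x^2) + (-272 + 1584·x - 3456·x^2 + 3456·x^3)·Dx + (105 - 144·x + 216·x^2)·Dx^2 + (-17 + 99·x - 216·x^2 + 216·x^3)·Dx^3  (order 3).
h: a_k = 4, 4, 36, 388/3, 324, 14324/15, …
ICs: h(0) = 4, h′(0) = 4, h′′(0) = 72.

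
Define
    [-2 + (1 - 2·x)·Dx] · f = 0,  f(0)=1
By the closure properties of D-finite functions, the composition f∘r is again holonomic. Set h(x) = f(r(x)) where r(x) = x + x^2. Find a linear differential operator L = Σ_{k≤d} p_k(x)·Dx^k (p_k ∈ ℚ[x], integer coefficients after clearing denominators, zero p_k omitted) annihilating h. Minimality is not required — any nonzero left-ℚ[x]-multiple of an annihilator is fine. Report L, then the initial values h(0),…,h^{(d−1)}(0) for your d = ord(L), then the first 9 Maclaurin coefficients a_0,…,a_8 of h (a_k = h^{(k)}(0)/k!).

f: a_k = 1, 2, 4, 8, 16, 32, 64, 128, 256, …
L₀ from L_f via x↦r, Dx↦r'^{-1}Dx.
L = (2 + 4·x) + (-1 + 2·x + 2·x^2)·Dx  (order 1).
h: a_k = 1, 2, 6, 16, 44, 120, 328, 896, 2448, …
ICs: h(0) = 1.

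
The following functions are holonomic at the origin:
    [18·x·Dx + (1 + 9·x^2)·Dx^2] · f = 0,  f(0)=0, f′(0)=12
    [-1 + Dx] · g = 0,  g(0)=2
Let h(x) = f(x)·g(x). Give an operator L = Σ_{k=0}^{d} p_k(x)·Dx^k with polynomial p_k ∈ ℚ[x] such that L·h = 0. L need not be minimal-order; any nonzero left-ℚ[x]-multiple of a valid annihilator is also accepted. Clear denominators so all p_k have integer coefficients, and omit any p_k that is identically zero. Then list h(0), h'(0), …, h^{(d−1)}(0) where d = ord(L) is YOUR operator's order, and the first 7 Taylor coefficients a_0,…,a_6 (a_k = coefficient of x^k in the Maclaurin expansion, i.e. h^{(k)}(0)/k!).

f: a_k = 0, 12, 0, -36, 0, 972/5, 0, …
g: a_k = 2, 2, 1, 1/3, 1/12, 1/60, 1/360, …
f·g: L₀ = L_f ⊗_s L_g, ord ≤ 2·1.
L = (1 - 18·x + 9·x^2) + (-2 + 18·x - 18·x^2)·Dx + (1 + 9·x^2)·Dx^2  (order 2).
h: a_k = 0, 24, 24, -60, -68, 1769/5, 377, …
ICs: h(0) = 0, h′(0) = 24.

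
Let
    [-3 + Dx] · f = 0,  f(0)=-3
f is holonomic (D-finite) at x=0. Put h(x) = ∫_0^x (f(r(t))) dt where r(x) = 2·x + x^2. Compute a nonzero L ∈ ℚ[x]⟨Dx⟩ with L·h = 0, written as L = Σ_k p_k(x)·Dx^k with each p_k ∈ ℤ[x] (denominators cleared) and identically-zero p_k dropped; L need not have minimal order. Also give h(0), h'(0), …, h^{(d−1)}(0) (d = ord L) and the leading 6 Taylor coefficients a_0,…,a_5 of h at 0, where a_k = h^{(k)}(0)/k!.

L = (-6 - 6·x)·Dx + Dx^2  (order 2).
h: a_k = 0, -3, -9, -21, -81/2, -135/2, …
ICs: h(0) = 0, h′(0) = -3.

f: a_k = -3, -9, -27/2, -27/2, -81/8, -243/40, …
h₀=f(r): pull back L_f along r ⇒ L₀.
∫: right-multiply L₀ by Dx.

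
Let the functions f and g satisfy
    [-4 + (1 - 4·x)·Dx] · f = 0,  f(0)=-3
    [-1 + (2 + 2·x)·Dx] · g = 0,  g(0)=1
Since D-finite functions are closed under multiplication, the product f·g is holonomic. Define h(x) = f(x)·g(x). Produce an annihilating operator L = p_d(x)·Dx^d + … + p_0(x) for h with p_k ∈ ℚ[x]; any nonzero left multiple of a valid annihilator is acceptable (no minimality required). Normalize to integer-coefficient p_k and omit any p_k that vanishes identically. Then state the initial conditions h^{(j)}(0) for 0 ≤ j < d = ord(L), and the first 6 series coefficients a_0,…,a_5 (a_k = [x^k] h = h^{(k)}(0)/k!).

f: a_k = -3, -12, -48, -192, -768, -3072, …
g: a_k = 1, 1/2, -1/8, 1/16, -5/128, 7/256, …
h₀=f·g: eliminate ⇒ L₀, order ≤ 1·1.
L = (9 + 4·x) + (-2 + 6·x + 8·x^2)·Dx  (order 1).
h: a_k = -3, -27/2, -429/8, -3435/16, -109905/128, -879261/256, …
ICs: h(0) = -3.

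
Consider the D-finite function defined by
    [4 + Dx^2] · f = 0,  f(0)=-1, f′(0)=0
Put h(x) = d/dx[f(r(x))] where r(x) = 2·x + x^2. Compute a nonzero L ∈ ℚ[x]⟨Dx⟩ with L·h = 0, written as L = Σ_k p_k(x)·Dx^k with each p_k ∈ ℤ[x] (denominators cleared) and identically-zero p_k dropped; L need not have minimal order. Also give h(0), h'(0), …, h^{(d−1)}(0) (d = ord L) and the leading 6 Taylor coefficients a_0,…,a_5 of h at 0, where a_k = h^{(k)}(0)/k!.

L = (19 + 64·x + 96·x^2 + 64·x^3 + 16·x^4) + (-3 - 3·x)·Dx + (1 + 2·x + x^2)·Dx^2  (order 2).
h: a_k = 0, 16, 24, -104/3, -320/3, -928/15, …
ICs: h(0) = 0, h′(0) = 16.

f: a_k = -1, 0, 2, 0, -2/3, 0, …
Substitute x→r, Dx→(1/r')Dx; clear ⇒ L₀.
Derive L from L₀ (diff closure).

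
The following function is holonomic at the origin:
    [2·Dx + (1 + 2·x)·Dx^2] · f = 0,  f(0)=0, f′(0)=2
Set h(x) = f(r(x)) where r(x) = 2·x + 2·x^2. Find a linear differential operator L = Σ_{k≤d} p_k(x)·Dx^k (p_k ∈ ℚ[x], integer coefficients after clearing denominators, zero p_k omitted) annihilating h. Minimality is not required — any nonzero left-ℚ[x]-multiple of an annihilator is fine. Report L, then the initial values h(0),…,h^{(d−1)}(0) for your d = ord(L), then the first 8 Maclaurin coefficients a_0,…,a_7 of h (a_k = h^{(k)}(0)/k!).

f: a_k = 0, 2, -2, 8/3, -4, 32/5, -32/3, 128/7, …
Change of var in L_f (x↦r) gives L₀.
L = 2·Dx + (1 + 2·x)·Dx^2  (order 2).
h: a_k = 0, 4, -4, 16/3, -8, 64/5, -64/3, 256/7, …
ICs: h(0) = 0, h′(0) = 4.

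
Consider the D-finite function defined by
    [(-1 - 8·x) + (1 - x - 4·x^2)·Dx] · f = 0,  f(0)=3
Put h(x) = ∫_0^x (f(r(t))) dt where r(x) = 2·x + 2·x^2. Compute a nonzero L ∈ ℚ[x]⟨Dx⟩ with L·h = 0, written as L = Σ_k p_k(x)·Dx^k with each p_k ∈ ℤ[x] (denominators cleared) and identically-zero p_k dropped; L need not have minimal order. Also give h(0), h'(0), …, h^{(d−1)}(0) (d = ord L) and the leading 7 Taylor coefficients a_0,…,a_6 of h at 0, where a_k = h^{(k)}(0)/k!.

f: a_k = 3, 3, 15, 27, 87, 195, 543, …
h₀=f(r): pull back L_f along r ⇒ L₀.
h=∫₀ˣh₀: take L = L₀·Dx.
L = (2 + 36·x + 96·x^2 + 64·x^3)·Dx + (-1 + 2·x + 18·x^2 + 32·x^3 + 16·x^4)·Dx^2  (order 2).
h: a_k = 0, 3, 3, 22, 84, 420, 2076, …
ICs: h(0) = 0, h′(0) = 3.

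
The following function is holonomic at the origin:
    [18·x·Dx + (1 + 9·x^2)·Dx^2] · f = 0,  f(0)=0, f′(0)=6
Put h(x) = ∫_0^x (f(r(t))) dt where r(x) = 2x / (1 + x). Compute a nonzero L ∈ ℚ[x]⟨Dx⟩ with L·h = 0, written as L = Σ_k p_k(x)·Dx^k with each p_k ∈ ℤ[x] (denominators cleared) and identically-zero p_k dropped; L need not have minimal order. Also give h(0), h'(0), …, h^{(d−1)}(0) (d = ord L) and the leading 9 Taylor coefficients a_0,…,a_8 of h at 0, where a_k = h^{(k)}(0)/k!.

f: a_k = 0, 6, 0, -18, 0, 486/5, 0, -4374/7, 0, …
Substitute x→r, Dx→(1/r')Dx; clear ⇒ L₀.
Integrate: L := L₀·Dx.
L = (2 + 74·x)·Dx^2 + (1 + 2·x + 37·x^2)·Dx^3  (order 3).
h: a_k = 0, 0, 6, -4, -33, 84, 1882/5, -14124/7, -62079/14, …
ICs: h(0) = 0, h′(0) = 0, h′′(0) = 12.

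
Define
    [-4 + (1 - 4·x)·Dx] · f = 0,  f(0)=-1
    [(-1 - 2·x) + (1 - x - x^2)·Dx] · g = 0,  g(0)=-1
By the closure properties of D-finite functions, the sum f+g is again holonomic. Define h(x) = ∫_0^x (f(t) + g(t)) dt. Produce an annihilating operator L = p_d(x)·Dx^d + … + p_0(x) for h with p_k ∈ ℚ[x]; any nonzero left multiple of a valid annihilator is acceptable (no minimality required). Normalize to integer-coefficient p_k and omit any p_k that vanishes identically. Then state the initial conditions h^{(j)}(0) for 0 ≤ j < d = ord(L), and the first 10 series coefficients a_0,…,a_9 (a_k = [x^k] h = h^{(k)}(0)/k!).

L = (-16 - 72·x + 24·x^2 - 32·x^3)·Dx + (28 - 38·x - 54·x^2 + 16·x^3 - 64·x^4)·Dx^2 + (-3 + 17·x - 23·x^2 + 14·x^3 - 4·x^4 - 16·x^5)·Dx^3  (order 3).
h: a_k = 0, -2, -5/2, -6, -67/4, -261/5, -172, -587, -16405/8, -65570/9, …
ICs: h(0) = 0, h′(0) = -2, h′′(0) = -5.

f: a_k = -1, -4, -16, -64, -256, -1024, -4096, -16384, -65536, -262144, …
g: a_k = -1, -1, -2, -3, -5, -8, -13, -21, -34, -55, …
h₀=f+g: left-lcm gives L₀, ord ≤ 2.
h=∫h₀ ⇒ L = L₀·Dx.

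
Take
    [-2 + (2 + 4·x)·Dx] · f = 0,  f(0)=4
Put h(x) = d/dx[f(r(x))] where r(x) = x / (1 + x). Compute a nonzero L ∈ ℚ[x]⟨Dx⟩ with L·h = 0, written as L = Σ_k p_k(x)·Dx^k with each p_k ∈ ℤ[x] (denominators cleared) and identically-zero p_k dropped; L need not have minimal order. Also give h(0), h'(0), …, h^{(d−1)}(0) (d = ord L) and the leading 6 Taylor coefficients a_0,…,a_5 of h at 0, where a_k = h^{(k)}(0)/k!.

f: a_k = 4, 4, -2, 2, -5/2, 7/2, …
h₀=f(r): pull back L_f along r ⇒ L₀.
Differentiate: ansatz ord ≤ ord L₀ ⇒ L.
L = (-3 - 6·x) + (-1 - 4·x - 3·x^2)·Dx  (order 1).
h: a_k = 4, -12, 30, -74, 375/2, -981/2, …
ICs: h(0) = 4.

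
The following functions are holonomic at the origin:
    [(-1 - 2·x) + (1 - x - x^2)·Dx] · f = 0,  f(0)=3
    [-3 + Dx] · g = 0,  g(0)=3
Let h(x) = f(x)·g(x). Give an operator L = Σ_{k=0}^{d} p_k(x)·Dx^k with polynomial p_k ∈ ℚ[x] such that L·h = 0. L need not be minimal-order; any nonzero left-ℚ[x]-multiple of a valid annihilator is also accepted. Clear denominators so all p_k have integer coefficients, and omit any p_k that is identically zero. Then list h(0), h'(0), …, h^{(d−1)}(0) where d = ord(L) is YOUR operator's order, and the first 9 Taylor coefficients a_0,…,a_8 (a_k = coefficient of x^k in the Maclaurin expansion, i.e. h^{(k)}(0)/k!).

L = (4 - x - 3·x^2) + (-1 + x + x^2)·Dx  (order 1).
h: a_k = 9, 36, 171/2, 162, 2223/8, 4581/10, 59607/80, 168993/140, 8752329/4480, …
ICs: h(0) = 9.

f: a_k = 3, 3, 6, 9, 15, 24, 39, 63, 102, …
g: a_k = 3, 9, 27/2, 27/2, 81/8, 243/40, 243/80, 729/560, 2187/4480, …
L₀ := L_f ⊗_s L_g (sym. prod.), ord ≤ 1.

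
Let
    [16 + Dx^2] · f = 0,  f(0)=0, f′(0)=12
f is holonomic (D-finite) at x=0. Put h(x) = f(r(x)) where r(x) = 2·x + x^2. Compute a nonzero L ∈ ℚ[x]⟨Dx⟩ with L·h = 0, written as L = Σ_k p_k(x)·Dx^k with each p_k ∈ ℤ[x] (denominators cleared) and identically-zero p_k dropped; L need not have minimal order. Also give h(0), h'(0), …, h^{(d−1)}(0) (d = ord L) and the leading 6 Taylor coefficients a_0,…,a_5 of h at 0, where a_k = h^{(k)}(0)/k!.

L = (64 + 192·x + 192·x^2 + 64·x^3) - Dx + (1 + x)·Dx^2  (order 2).
h: a_k = 0, 24, 12, -256, -384, 3136/5, …
ICs: h(0) = 0, h′(0) = 24.

f: a_k = 0, 12, 0, -32, 0, 128/5, …
Change of var in L_f (x↦r) gives L₀.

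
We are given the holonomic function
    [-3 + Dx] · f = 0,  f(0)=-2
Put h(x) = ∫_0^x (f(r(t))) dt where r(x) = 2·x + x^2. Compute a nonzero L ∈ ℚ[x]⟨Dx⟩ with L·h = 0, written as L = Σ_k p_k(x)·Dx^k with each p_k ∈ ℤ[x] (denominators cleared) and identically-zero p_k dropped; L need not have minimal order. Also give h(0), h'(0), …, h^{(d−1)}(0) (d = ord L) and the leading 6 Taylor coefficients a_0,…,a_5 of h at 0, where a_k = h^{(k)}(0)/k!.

L = (-6 - 6·x)·Dx + Dx^2  (order 2).
h: a_k = 0, -2, -6, -14, -27, -45, …
ICs: h(0) = 0, h′(0) = -2.

f: a_k = -2, -6, -9, -9, -27/4, -81/20, …
Change of var in L_f (x↦r) gives L₀.
h=∫₀ˣh₀: take L = L₀·Dx.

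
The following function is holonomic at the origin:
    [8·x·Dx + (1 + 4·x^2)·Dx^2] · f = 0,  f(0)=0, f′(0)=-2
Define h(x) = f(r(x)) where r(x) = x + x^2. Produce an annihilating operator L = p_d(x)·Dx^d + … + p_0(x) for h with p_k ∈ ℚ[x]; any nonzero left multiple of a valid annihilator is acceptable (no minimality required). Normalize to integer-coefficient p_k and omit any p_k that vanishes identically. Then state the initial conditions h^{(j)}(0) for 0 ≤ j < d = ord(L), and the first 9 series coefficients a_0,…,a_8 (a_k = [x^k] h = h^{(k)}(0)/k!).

f: a_k = 0, -2, 0, 8/3, 0, -32/5, 0, 128/7, 0, …
h₀=f(r): pull back L_f along r ⇒ L₀.
L = (-2 + 8·x + 32·x^2 + 48·x^3 + 24·x^4)·Dx + (1 + 2·x + 4·x^2 + 16·x^3 + 20·x^4 + 8·x^5)·Dx^2  (order 2).
h: a_k = 0, -2, -2, 8/3, 8, 8/5, -88/3, -320/7, 64, …
ICs: h(0) = 0, h′(0) = -2.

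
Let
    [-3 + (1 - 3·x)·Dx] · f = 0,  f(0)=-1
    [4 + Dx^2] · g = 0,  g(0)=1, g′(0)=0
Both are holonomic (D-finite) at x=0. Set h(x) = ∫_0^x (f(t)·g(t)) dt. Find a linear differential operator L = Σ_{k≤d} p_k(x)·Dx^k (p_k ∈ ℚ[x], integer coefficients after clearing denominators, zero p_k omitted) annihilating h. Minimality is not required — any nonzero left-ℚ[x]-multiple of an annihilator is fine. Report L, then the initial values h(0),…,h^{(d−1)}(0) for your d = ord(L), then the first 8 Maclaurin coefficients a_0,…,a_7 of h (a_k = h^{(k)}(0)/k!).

L = (-4 + 12·x)·Dx + 6·Dx^2 + (-1 + 3·x)·Dx^3  (order 3).
h: a_k = 0, -1, -3/2, -7/3, -21/4, -191/15, -191/6, -3683/45, …
ICs: h(0) = 0, h′(0) = -1, h′′(0) = -3.

f: a_k = -1, -3, -9, -27, -81, -243, -729, -2187, …
g: a_k = 1, 0, -2, 0, 2/3, 0, -4/45, 0, …
Sym-product of L_f,L_g gives L₀ (≤ ord 2).
Integrate: L := L₀·Dx.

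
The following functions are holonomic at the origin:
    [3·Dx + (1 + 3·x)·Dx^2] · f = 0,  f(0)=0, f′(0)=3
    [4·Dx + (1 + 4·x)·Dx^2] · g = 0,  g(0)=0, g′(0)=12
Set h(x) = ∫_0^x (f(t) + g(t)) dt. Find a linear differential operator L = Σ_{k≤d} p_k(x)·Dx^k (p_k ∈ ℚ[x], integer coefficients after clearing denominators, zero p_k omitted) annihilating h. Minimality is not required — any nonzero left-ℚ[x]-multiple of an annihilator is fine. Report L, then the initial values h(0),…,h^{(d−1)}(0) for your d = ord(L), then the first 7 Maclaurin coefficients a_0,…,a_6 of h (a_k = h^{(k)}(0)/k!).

f: a_k = 0, 3, -9/2, 9, -81/4, 243/5, -243/2, …
g: a_k = 0, 12, -24, 64, -192, 3072/5, -2048, …
Weyl lclm of L_f,L_g ⇒ L₀ (ord ≤ 4).
h=∫h₀ ⇒ L = L₀·Dx.
L = 24·Dx^2 + (14 + 48·x)·Dx^3 + (1 + 7·x + 12·x^2)·Dx^4  (order 4).
h: a_k = 0, 0, 15/2, -19/2, 73/4, -849/20, 221/2, …
ICs: h(0) = 0, h′(0) = 0, h′′(0) = 15, h′′′(0) = -57.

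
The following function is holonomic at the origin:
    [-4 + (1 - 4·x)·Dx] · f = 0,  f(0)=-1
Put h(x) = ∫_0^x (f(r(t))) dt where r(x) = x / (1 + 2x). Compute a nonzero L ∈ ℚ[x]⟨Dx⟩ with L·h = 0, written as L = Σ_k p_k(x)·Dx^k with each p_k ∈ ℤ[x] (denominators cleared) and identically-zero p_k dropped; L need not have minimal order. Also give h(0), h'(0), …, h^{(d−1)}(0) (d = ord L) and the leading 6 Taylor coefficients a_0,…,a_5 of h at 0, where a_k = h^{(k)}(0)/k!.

f: a_k = -1, -4, -16, -64, -256, -1024, …
Change of var in L_f (x↦r) gives L₀.
Integrate: L := L₀·Dx.
L = 4·Dx + (-1 + 4·x^2)·Dx^2  (order 2).
h: a_k = 0, -1, -2, -8/3, -4, -32/5, …
ICs: h(0) = 0, h′(0) = -1.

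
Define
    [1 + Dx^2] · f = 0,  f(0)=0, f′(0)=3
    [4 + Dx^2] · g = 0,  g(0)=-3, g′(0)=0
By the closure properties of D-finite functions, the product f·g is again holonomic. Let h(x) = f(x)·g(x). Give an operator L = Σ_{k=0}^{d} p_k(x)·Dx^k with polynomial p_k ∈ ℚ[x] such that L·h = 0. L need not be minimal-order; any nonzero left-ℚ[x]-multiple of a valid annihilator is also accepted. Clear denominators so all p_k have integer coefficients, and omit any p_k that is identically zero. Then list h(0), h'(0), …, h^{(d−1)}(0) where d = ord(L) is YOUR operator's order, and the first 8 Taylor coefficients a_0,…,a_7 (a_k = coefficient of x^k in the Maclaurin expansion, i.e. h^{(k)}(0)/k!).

L = 9 + 10·Dx^2 + Dx^4  (order 4).
h: a_k = 0, -9, 0, 39/2, 0, -363/40, 0, 1093/560, …
ICs: h(0) = 0, h′(0) = -9, h′′(0) = 0, h′′′(0) = 117.

f: a_k = 0, 3, 0, -1/2, 0, 1/40, 0, -1/1680, …
g: a_k = -3, 0, 6, 0, -2, 0, 4/15, 0, …
h₀=f·g: eliminate ⇒ L₀, order ≤ 2·2.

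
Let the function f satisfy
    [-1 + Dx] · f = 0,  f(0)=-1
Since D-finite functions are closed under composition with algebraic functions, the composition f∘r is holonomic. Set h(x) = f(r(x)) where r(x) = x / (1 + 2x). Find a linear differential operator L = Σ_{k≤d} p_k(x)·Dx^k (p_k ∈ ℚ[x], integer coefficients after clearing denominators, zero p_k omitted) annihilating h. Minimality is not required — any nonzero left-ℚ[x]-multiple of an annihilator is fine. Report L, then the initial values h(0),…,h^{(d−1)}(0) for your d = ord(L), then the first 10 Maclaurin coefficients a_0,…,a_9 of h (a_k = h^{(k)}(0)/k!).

L = -1 + (1 + 4·x + 4·x^2)·Dx  (order 1).
h: a_k = -1, -1, 3/2, -13/6, 71/24, -147/40, 2699/720, -9157/5040, -68731/13440, 8443151/362880, …
ICs: h(0) = -1.

f: a_k = -1, -1, -1/2, -1/6, -1/24, -1/120, -1/720, -1/5040, -1/40320, -1/362880, …
h₀=f(r): pull back L_f along r ⇒ L₀.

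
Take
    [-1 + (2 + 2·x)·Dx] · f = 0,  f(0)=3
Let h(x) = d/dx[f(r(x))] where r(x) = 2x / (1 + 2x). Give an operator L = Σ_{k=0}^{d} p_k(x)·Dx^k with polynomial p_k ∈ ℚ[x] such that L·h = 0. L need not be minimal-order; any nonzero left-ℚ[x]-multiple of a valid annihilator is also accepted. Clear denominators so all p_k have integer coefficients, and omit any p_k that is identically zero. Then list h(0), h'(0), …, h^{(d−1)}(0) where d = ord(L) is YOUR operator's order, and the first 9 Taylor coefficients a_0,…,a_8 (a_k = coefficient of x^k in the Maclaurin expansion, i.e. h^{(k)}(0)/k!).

L = (-5 - 16·x) + (-1 - 6·x - 8·x^2)·Dx  (order 1).
h: a_k = 3, -15, 117/2, -423/2, 5985/8, -21177/8, 151305/16, -547383/16, 16043481/128, …
ICs: h(0) = 3.

f: a_k = 3, 3/2, -3/8, 3/16, -15/128, 21/256, -63/1024, 99/2048, -1287/32768, …
L₀ from L_f via x↦r, Dx↦r'^{-1}Dx.
h=h₀': d/dx-closure on L₀ ⇒ L.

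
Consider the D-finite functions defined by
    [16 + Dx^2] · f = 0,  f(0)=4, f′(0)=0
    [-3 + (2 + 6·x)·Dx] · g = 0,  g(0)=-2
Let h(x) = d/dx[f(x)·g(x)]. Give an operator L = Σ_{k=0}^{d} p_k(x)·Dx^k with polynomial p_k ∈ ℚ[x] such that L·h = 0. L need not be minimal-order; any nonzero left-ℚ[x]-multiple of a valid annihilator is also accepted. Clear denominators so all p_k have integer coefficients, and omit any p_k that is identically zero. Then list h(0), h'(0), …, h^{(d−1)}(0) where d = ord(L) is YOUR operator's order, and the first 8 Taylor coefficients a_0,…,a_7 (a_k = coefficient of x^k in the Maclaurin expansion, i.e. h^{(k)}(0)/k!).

L = (9613 + 83712·x + 273024·x^2 + 442368·x^3 + 331776·x^4) + (-444 - 5940·x - 20736·x^2 - 20736·x^3)·Dx + (364 + 3720·x + 14796·x^2 + 27648·x^3 + 20736·x^4)·Dx^2  (order 2).
h: a_k = -12, 146, 495/2, -6337/12, -11705/32, 337609/960, 1817053/3840, -82369729/161280, …
ICs: h(0) = -12, h′(0) = 146.

f: a_k = 4, 0, -32, 0, 128/3, 0, -1024/45, 0, …
g: a_k = -2, -3, 9/4, -27/8, 405/64, -1701/128, 15309/512, -72171/1024, …
L₀ := L_f ⊗_s L_g (sym. prod.), ord ≤ 2.
Differentiate: ansatz ord ≤ ord L₀ ⇒ L.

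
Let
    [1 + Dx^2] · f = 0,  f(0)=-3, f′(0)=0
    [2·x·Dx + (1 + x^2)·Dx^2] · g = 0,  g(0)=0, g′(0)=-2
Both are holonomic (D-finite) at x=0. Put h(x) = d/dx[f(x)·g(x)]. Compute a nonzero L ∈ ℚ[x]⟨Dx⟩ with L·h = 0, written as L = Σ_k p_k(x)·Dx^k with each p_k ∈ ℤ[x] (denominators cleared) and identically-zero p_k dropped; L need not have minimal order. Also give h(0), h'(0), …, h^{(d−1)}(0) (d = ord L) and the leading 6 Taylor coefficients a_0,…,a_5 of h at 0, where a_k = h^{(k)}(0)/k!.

f: a_k = -3, 0, 3/2, 0, -1/8, 0, …
g: a_k = 0, -2, 0, 2/3, 0, -2/5, …
L₀ := L_f ⊗_s L_g (sym. prod.), ord ≤ 4.
h=h₀': d/dx-closure on L₀ ⇒ L.
L = (110 + 294·x^2 + 461·x^4 + 96·x^6 + 12·x^8 + 2·x^10 + x^12) + (68·x + 284·x^3 + 280·x^5 + 80·x^7 + 20·x^9 + 4·x^11)·Dx + (120 + 340·x^2 + 534·x^4 + 148·x^6 + 32·x^8 + 8·x^10 + 2·x^12)·Dx^2 + (68·x + 284·x^3 + 280·x^5 + 80·x^7 + 20·x^9 + 4·x^11)·Dx^3 + (10 + 46·x^2 + 73·x^4 + 52·x^6 + 20·x^8 + 6·x^10 + x^12)·Dx^4  (order 4).
h: a_k = 6, 0, -15, 0, 49/4, 0, …
ICs: h(0) = 6, h′(0) = 0, h′′(0) = -30, h′′′(0) = 0.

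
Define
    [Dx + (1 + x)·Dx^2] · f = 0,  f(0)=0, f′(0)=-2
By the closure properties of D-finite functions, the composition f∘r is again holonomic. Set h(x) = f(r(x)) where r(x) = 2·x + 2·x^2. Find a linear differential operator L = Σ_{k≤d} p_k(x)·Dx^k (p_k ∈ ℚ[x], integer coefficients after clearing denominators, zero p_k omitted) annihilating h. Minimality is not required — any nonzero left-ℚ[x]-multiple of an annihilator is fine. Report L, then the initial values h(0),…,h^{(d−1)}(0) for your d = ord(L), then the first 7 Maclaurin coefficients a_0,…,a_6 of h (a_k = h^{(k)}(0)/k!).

L = (4·x + 4·x^2)·Dx + (1 + 4·x + 6·x^2 + 4·x^3)·Dx^2  (order 2).
h: a_k = 0, -4, 0, 8/3, -4, 16/5, 0, …
ICs: h(0) = 0, h′(0) = -4.

f: a_k = 0, -2, 1, -2/3, 1/2, -2/5, 1/3, …
Substitute x→r, Dx→(1/r')Dx; clear ⇒ L₀.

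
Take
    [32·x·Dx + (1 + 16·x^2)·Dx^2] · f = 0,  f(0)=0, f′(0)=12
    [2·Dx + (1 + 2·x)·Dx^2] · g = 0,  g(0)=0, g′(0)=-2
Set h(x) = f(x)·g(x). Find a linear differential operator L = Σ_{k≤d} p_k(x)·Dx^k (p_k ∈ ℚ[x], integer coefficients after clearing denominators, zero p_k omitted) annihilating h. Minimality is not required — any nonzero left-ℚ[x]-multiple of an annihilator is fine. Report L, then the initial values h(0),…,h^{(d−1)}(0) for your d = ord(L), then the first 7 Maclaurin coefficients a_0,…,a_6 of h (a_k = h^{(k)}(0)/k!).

f: a_k = 0, 12, 0, -64, 0, 3072/5, 0, …
g: a_k = 0, -2, 2, -8/3, 4, -32/5, 32/3, …
Product ⇒ symmetric product L₀, ord ≤ 4.
L = (2304 + 8960·x + 114688·x^2 + 552960·x^3 + 983040·x^4 + 851968·x^5 + 1048576·x^7)·Dx + (1032 + 14720·x + 111872·x^2 + 616448·x^3 + 1884160·x^4 + 3047424·x^5 + 2293760·x^6 + 1572864·x^7 + 3670016·x^8)·Dx^2 + (72 + 2512·x + 19968·x^2 + 99072·x^3 + 393216·x^4 + 1019904·x^5 + 1572864·x^6 + 1376256·x^7 + 1572864·x^8 + 2097152·x^9)·Dx^3 + (17 + 132·x + 964·x^2 + 4864·x^3 + 18432·x^4 + 55296·x^5 + 129024·x^6 + 196608·x^7 + 196608·x^8 + 262144·x^9 + 262144·x^10)·Dx^4  (order 4).
h: a_k = 0, 0, -24, 24, 96, -80, -17024/15, …
ICs: h(0) = 0, h′(0) = 0, h′′(0) = -48, h′′′(0) = 144.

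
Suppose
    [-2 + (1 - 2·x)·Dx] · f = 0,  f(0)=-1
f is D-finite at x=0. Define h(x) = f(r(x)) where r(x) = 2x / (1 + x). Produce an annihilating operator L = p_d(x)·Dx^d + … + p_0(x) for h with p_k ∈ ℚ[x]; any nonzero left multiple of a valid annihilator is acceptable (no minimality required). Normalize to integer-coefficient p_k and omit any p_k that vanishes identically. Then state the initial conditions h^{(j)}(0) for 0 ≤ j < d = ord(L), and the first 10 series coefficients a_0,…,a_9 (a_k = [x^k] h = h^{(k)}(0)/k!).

L = 4 + (-1 + 2·x + 3·x^2)·Dx  (order 1).
h: a_k = -1, -4, -12, -36, -108, -324, -972, -2916, -8748, -26244, …
ICs: h(0) = -1.

f: a_k = -1, -2, -4, -8, -16, -32, -64, -128, -256, -512, …
Substitute x→r, Dx→(1/r')Dx; clear ⇒ L₀.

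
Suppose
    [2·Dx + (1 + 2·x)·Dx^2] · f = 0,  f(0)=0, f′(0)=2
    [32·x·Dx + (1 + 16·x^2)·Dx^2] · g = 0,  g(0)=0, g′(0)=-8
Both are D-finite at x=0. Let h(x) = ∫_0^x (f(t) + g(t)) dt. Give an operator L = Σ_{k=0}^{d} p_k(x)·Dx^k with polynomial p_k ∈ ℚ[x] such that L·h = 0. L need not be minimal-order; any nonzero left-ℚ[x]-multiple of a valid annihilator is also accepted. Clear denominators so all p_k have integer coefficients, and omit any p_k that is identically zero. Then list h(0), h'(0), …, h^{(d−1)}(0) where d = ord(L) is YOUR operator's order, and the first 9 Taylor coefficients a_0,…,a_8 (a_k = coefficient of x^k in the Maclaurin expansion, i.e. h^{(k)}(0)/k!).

f: a_k = 0, 2, -2, 8/3, -4, 32/5, -32/3, 128/7, -32, …
g: a_k = 0, -8, 0, 128/3, 0, -2048/5, 0, 32768/7, 0, …
h₀=f+g: left-lcm gives L₀, ord ≤ 4.
h=∫h₀ ⇒ L = L₀·Dx.
L = (-32 - 192·x + 1536·x^2 + 1024·x^3)·Dx^2 + (-20 - 64·x + 576·x^2 + 3072·x^3 + 2048·x^4)·Dx^3 + (-1 + 14·x + 32·x^2 + 256·x^3 + 768·x^4 + 512·x^5)·Dx^4  (order 4).
h: a_k = 0, 0, -3, -2/3, 34/3, -4/5, -336/5, -32/21, 4112/7, …
ICs: h(0) = 0, h′(0) = 0, h′′(0) = -6, h′′′(0) = -4.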